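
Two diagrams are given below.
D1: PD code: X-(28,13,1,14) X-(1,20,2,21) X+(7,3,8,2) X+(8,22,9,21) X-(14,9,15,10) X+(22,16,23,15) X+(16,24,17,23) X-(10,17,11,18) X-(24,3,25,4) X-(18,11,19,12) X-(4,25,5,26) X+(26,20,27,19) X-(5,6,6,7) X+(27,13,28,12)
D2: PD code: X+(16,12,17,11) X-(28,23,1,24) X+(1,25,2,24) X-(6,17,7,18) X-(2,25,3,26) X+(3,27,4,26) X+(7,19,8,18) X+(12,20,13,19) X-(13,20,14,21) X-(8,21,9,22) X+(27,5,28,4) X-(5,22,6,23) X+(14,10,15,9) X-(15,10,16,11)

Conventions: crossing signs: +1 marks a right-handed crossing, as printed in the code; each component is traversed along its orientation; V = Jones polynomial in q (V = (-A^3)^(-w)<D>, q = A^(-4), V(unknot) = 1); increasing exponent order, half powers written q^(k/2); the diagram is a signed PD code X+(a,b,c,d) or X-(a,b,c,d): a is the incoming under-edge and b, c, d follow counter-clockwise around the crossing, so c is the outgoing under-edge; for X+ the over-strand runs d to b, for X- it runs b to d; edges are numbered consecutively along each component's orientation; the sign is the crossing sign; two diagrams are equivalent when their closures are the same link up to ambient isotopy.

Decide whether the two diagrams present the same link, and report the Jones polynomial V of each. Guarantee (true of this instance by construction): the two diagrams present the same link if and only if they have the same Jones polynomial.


same link: no
V(D1) = -q^-3 + 2q^-2 - 2q^-1 + 3 - 2q + 2q^2 - q^3  [14 crossings, <D> = -A^-18 + 2A^-14 - 2A^-10 + 3A^-6 - 2A^-2 + 2A^2 - A^6, w = -2]
D2 (bracket 1; 14 crossings at w = 0): V = 1
note: V(q) takes 2 values over 2 diagrams, fixing the grouping


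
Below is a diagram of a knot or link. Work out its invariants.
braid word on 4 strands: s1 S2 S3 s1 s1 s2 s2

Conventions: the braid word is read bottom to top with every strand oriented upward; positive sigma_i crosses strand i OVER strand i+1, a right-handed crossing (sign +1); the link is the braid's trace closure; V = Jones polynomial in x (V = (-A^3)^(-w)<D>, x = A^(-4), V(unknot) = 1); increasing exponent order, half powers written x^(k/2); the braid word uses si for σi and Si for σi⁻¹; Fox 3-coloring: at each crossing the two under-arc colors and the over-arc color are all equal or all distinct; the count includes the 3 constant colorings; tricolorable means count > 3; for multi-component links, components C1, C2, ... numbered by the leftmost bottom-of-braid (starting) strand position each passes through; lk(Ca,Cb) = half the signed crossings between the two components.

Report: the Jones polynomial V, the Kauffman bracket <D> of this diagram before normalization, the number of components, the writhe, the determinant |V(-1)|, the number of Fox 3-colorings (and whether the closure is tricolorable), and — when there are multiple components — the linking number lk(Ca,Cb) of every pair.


V = x - x^2 + 2x^3 - x^4 + x^5 - x^6
<D> = A^-15 - A^-11 + A^-7 - 2A^-3 + A - A^5 (w = +3)
1 component over 7 crossings, w = +3
3 Fox colorings among 3^7, |V(-1)| = 7: not tricolorable
why: w = +3 (over 7 crossings) is diagram-only; (-A^3)^(-3) removes it from V


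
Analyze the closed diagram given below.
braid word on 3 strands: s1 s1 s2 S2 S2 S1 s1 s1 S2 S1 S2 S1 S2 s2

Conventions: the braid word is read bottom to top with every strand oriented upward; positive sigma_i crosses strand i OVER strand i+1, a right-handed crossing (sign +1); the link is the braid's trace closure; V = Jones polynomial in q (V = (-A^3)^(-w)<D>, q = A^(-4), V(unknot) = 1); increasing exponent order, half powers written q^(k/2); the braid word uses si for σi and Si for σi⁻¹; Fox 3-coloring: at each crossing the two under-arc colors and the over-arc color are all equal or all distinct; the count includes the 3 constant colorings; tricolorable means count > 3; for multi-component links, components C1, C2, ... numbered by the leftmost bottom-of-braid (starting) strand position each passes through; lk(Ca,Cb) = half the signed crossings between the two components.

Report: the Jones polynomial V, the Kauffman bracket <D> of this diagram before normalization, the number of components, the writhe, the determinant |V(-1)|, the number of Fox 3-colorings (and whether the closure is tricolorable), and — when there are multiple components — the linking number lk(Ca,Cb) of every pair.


V = q^-3 + q^-2 + q^-1 + 1
<D> = A^-6 + A^-2 + A^2 + A^6 (w = -2)
3 components over 14 crossings, w = -2
lk(C1,C2): 0
lk(C1,C3) = 0
linking number lk(C2,C3) = -1
9 Fox colorings among 3^14, |V(-1)| = 0: tricolorable
why: the 3 component pairs carry total linking -1


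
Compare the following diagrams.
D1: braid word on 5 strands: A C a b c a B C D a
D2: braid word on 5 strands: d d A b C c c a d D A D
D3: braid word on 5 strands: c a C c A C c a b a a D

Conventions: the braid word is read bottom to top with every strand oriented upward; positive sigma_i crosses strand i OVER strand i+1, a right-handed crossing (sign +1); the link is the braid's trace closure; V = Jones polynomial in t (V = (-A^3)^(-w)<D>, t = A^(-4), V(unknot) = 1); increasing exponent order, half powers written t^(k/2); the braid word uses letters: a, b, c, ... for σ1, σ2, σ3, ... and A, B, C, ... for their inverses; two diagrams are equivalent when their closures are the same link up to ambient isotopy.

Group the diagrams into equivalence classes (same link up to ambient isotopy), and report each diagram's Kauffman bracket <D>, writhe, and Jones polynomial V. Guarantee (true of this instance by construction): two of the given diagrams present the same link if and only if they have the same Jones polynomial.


classes: {D1} | {D2} | {D3}
V(D1) = t^-2 - t^-1 + 1 - t + t^2  [10 crossings, <D> = A^-8 - A^-4 + 1 - A^4 + A^8, w = 0]
D2 (bracket A^6; 12 crossings at w = +2): V = 1
D3 (bracket -A^-4 + 1 + A^8; 12 crossings at w = +4): V = t + t^3 - t^4
note: comparing 3 Jones polynomials yields 3 groups


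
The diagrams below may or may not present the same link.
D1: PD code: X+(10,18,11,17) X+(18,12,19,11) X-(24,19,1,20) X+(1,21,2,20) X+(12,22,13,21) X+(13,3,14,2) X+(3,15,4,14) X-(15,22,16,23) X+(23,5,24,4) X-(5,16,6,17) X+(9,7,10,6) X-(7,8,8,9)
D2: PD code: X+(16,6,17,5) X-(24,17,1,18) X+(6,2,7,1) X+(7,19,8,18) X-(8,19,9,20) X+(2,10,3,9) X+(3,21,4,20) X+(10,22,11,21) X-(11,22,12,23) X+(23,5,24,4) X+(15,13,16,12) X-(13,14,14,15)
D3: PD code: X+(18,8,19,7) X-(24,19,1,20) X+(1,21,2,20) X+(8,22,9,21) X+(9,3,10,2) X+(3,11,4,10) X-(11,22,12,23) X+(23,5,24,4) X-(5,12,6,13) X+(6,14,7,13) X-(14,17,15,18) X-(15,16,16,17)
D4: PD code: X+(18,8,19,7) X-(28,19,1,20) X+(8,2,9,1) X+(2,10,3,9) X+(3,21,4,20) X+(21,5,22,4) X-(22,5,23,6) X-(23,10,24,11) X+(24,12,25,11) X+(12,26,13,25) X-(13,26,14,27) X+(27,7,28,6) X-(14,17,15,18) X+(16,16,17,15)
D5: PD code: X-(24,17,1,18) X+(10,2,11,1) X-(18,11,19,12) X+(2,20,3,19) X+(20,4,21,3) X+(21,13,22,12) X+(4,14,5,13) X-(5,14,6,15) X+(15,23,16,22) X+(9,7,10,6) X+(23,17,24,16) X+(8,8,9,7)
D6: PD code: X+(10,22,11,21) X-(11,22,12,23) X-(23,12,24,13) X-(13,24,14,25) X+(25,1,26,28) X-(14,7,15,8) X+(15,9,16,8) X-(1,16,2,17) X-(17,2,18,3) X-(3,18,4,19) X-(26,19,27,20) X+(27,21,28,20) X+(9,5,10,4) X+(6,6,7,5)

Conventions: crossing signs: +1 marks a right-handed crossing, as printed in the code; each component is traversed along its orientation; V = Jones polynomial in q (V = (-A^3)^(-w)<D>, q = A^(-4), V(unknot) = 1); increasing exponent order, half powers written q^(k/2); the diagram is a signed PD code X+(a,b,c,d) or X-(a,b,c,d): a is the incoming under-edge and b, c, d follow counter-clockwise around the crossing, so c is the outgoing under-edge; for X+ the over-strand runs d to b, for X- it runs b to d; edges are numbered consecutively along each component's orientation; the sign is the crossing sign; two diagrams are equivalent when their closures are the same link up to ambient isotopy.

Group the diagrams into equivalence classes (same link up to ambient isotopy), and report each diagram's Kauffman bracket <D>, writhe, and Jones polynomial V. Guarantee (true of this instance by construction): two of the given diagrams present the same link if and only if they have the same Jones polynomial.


grouping into links: {D1, D2, D3, D4, D5} | {D6}
V(D1) = q - q^2 + 2q^3 - q^4 + q^5 - q^6  (w +4, c 12, <D> = -A^-12 + A^-8 - A^-4 + 2 - A^4 + A^8)
D2 (bracket -A^-12 + A^-8 - A^-4 + 2 - A^4 + A^8; 12 crossings at w = +4): V = q - q^2 + 2q^3 - q^4 + q^5 - q^6
D3 (bracket -A^-18 + A^-14 - A^-10 + 2A^-6 - A^-2 + A^2; 12 crossings at w = +2): V = q - q^2 + 2q^3 - q^4 + q^5 - q^6
V(D4) = q - q^2 + 2q^3 - q^4 + q^5 - q^6  (w +4, c 14, <D> = -A^-12 + A^-8 - A^-4 + 2 - A^4 + A^8)
D5 (bracket -A^-6 + A^-2 - A^2 + 2A^6 - A^10 + A^14; 12 crossings at w = +6): V = q - q^2 + 2q^3 - q^4 + q^5 - q^6
D6 (bracket A^2 + A^10 - A^14 + A^18 - A^22; 14 crossings at w = -2): V = -q^-7 + q^-6 - q^-5 + q^-4 + q^-2
why: 2 values of V(q) split the 6 diagrams


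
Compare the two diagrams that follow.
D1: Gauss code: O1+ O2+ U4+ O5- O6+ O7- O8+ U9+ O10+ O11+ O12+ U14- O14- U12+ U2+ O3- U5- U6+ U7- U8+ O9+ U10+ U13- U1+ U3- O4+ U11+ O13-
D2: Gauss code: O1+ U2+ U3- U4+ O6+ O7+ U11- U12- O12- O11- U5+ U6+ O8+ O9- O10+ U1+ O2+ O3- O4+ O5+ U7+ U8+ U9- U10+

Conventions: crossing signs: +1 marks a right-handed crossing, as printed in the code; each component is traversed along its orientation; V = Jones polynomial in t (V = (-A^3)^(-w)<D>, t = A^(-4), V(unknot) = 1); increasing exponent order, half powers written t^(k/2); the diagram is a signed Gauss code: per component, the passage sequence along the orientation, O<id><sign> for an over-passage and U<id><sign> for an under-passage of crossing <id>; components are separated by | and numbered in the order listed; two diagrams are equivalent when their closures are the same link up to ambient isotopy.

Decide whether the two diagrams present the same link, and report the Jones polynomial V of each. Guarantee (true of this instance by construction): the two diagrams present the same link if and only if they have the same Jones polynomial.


same link: no
V(D1) = t - t^2 + 2t^3 - t^4 + t^5 - t^6  [14 crossings, <D> = -A^-12 + A^-8 - A^-4 + 2 - A^4 + A^8, w = +4]
V(D2) = t^2 + t^4 - t^5 + t^6 - t^7  [12 crossings, <D> = -A^-16 + A^-12 - A^-8 + A^-4 + A^4, w = +4]
insight: 2 values of V(t) split the 2 diagrams


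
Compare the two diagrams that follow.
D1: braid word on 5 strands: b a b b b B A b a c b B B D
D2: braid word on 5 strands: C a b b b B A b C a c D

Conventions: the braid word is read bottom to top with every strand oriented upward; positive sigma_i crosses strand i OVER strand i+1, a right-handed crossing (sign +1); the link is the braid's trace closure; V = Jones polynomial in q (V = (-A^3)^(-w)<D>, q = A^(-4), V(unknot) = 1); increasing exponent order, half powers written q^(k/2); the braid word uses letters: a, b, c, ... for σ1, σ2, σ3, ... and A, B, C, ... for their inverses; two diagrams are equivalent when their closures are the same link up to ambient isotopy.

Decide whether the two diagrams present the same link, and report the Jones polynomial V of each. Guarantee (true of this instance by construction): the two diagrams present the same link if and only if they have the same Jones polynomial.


same link: yes
V(D1) = q - q^2 + 2q^3 - q^4 + q^5 - q^6  [14 crossings, <D> = -A^-12 + A^-8 - A^-4 + 2 - A^4 + A^8, w = +4]
D2 (bracket -A^-18 + A^-14 - A^-10 + 2A^-6 - A^-2 + A^2; 12 crossings at w = +2): V = q - q^2 + 2q^3 - q^4 + q^5 - q^6
note: all 2 diagrams share one V(q), hence one class


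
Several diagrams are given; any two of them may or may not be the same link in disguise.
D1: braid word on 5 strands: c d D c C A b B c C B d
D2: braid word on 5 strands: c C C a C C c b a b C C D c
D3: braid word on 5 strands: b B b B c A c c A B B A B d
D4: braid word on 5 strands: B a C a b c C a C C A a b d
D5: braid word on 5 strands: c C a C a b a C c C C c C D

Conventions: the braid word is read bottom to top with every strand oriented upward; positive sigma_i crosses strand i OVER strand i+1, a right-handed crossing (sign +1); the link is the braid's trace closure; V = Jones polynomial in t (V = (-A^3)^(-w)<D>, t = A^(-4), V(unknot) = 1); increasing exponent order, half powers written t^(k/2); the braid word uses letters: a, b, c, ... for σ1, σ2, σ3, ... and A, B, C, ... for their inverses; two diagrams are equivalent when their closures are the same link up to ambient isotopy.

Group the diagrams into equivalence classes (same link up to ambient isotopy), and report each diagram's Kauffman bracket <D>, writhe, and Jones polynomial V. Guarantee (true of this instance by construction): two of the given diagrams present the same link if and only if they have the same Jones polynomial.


classes: {D1} | {D2, D4, D5} | {D3}
V(D1) = 1  [12 crossings, <D> = 1, w = 0]
D2 (bracket -A^-12 + A^-8 - A^-4 + 3 - A^4 + A^8 - A^12; 14 crossings at w = 0): V = -t^-3 + t^-2 - t^-1 + 3 - t + t^2 - t^3
V(D3) = -t^-6 + t^-5 - 2t^-4 + 3t^-3 - 2t^-2 + 3t^-1 - 1 + t - t^2  (w -2, c 14, <D> = -A^-14 + A^-10 - A^-6 + 3A^-2 - 2A^2 + 3A^6 - 2A^10 + A^14 - A^18)
V(D4) = -t^-3 + t^-2 - t^-1 + 3 - t + t^2 - t^3  [14 crossings, <D> = -A^-6 + A^-2 - A^2 + 3A^6 - A^10 + A^14 - A^18, w = +2]
V(D5) = -t^-3 + t^-2 - t^-1 + 3 - t + t^2 - t^3  (w 0, c 14, <D> = -A^-12 + A^-8 - A^-4 + 3 - A^4 + A^8 - A^12)
note: 3 values of V(t) split the 5 diagrams


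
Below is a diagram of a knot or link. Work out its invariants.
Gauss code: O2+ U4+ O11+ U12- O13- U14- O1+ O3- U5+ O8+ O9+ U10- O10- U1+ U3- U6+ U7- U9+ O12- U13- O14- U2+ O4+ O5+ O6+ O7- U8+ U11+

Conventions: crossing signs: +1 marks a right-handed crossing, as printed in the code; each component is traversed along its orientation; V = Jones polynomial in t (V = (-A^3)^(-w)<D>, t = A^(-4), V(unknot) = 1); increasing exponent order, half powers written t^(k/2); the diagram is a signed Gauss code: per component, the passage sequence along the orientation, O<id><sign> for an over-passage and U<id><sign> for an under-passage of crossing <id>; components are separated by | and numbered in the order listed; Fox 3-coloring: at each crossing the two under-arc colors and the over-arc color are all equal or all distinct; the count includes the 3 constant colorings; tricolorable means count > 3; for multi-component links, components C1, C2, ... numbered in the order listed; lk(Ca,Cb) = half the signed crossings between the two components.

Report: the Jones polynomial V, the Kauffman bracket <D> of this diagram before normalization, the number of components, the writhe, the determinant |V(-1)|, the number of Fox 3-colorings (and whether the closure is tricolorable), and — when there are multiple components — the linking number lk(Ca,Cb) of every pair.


V(t) = -t^-1 + 2 - t + 2t^2 - t^3 + t^4 - t^5
bracket: -A^-14 + A^-10 - A^-6 + 2A^-2 - A^2 + 2A^6 - A^10, w = +2
1 component, writhe +2, over 14 crossings
det 9, colorings 9 of 3^14 — tricolorable
observation: |V(-1)| = 9: so tricolorable, since 3 divides 9


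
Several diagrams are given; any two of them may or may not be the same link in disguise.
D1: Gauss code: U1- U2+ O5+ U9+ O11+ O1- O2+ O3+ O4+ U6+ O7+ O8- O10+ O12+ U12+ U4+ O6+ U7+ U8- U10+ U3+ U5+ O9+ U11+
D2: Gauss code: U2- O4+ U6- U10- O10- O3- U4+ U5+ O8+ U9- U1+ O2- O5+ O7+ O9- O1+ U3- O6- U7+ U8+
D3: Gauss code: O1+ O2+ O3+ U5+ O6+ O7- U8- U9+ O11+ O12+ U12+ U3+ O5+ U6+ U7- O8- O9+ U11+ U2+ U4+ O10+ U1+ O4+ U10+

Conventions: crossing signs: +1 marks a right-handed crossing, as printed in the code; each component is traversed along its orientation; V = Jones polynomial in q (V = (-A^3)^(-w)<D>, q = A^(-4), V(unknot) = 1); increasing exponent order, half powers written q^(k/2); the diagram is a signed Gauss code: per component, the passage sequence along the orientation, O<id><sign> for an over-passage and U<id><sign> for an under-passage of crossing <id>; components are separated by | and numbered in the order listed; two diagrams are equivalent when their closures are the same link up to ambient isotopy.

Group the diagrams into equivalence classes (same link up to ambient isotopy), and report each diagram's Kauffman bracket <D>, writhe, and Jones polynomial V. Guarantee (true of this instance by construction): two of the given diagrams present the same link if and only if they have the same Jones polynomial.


classes: {D1, D3} | {D2}
V(D1) = q^2 + 2q^4 - 2q^5 + q^6 - 2q^7 + q^8  [12 crossings, <D> = A^-8 - 2A^-4 + 1 - 2A^4 + 2A^8 + A^16, w = +8]
V(D2) = q^-2 - q^-1 + 1 - q + q^2  [10 crossings, <D> = A^-8 - A^-4 + 1 - A^4 + A^8, w = 0]
V(D3) = q^2 + 2q^4 - 2q^5 + q^6 - 2q^7 + q^8  [12 crossings, <D> = A^-8 - 2A^-4 + 1 - 2A^4 + 2A^8 + A^16, w = +8]
note: V(q) takes 2 values over 3 diagrams, fixing the grouping


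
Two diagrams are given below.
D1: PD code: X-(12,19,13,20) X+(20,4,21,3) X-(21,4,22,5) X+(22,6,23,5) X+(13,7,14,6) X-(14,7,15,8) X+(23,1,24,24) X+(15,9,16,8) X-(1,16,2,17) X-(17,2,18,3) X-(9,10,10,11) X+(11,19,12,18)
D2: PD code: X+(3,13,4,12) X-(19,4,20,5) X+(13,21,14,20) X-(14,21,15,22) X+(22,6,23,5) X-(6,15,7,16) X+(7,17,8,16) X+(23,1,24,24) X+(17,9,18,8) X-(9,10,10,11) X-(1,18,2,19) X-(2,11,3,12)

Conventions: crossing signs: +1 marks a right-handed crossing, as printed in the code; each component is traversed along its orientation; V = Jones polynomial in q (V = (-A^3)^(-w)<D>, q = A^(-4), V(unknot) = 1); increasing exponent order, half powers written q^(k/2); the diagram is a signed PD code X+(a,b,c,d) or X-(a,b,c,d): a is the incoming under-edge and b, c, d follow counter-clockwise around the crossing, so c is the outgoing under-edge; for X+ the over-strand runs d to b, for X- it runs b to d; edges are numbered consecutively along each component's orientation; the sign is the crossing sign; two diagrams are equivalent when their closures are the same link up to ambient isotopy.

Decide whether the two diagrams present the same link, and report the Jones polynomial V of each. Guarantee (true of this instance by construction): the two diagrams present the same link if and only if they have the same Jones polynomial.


equivalent: yes
V(D1) = 1  (w 0, c 12, <D> = 1)
V(D2) = 1  (w 0, c 12, <D> = 1)
why: from 12 to 12 crossings by R-moves: one link, two diagrams


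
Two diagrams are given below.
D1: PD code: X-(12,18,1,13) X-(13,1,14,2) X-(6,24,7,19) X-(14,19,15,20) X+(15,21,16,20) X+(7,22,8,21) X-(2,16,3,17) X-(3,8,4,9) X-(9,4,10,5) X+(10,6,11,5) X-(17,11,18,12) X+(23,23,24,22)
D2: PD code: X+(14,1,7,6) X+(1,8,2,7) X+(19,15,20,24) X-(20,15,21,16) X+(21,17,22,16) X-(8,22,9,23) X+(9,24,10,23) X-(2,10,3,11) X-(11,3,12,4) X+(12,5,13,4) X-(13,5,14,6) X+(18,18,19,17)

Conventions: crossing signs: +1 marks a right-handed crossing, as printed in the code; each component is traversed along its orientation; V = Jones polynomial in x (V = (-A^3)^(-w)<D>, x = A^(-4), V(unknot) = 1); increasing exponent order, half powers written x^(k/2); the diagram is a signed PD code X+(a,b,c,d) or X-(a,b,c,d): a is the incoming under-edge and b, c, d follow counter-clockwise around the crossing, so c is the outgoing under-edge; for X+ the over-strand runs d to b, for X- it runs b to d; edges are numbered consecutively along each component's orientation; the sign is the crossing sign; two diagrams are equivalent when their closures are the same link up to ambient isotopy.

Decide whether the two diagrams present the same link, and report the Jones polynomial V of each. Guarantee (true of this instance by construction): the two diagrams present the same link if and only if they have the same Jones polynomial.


same link: no
V(D1) = x^-6 + x^-3 + x^-2 + x^-1  [12 crossings, <D> = A^-8 + A^-4 + 1 + A^12, w = -4]
V(D2) = x^-1 + 2 + x  [12 crossings, <D> = A^2 + 2A^6 + A^10, w = +2]
insight: comparing 2 Jones polynomials yields 2 groups


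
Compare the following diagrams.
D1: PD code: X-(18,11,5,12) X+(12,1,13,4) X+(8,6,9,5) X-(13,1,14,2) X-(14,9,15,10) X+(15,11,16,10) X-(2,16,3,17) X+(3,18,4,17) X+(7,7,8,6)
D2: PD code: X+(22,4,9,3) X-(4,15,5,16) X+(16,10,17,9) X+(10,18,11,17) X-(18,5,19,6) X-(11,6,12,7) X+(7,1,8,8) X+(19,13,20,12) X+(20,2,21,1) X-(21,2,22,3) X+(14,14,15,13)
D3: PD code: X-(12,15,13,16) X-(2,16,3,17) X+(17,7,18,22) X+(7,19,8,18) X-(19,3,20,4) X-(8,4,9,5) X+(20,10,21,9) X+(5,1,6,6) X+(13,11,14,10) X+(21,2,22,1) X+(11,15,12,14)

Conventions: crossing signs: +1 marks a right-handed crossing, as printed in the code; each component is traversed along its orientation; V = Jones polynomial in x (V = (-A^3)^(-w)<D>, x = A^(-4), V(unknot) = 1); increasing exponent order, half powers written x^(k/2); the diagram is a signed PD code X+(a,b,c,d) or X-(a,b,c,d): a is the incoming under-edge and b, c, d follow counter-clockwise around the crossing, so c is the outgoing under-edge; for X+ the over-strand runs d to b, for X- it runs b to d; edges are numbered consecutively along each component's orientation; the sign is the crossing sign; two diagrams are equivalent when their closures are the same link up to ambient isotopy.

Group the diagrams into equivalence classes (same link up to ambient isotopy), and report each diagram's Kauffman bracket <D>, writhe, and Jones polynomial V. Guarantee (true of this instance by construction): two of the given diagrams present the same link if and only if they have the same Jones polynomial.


equivalence classes: {D1} | {D2, D3}
D1 (bracket A + A^5; 9 crossings at w = +1): V = -x^(-1/2) - x^(1/2)
V(D2) = -x^(-3/2) - 2x^(1/2) + x^(3/2) - x^(5/2) + x^(7/2)  [11 crossings, <D> = -A^-5 + A^-1 - A^3 + 2A^7 + A^15, w = +3]
V(D3) = -x^(-3/2) - 2x^(1/2) + x^(3/2) - x^(5/2) + x^(7/2)  (w +3, c 11, <D> = -A^-5 + A^-1 - A^3 + 2A^7 + A^15)
observation: 2 values of V(x) split the 3 diagrams


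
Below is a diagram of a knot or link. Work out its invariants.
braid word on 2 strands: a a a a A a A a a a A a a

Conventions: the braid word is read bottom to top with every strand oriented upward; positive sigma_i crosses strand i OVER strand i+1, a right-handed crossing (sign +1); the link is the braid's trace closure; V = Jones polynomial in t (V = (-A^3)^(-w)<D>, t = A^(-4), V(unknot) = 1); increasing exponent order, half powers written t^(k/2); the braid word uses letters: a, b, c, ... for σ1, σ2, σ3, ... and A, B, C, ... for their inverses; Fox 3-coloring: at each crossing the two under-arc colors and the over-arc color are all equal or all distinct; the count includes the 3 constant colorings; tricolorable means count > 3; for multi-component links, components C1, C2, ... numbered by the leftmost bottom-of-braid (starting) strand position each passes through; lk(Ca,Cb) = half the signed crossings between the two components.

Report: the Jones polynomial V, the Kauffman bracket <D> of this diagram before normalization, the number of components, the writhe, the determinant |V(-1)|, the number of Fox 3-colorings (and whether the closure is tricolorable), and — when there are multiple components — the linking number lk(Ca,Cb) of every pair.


Jones polynomial: V(t) = t^3 + t^5 - t^6 + t^7 - t^8 + t^9 - t^10
<D> = A^-19 - A^-15 + A^-11 - A^-7 + A^-3 - A - A^9; writhe +7
components 1, writhe +7 (13 crossings)
3-colorings: 3 of 3^13, det 7 — not tricolorable
note: |V(-1)| = 7: so not tricolorable, since 3 does not divide 7


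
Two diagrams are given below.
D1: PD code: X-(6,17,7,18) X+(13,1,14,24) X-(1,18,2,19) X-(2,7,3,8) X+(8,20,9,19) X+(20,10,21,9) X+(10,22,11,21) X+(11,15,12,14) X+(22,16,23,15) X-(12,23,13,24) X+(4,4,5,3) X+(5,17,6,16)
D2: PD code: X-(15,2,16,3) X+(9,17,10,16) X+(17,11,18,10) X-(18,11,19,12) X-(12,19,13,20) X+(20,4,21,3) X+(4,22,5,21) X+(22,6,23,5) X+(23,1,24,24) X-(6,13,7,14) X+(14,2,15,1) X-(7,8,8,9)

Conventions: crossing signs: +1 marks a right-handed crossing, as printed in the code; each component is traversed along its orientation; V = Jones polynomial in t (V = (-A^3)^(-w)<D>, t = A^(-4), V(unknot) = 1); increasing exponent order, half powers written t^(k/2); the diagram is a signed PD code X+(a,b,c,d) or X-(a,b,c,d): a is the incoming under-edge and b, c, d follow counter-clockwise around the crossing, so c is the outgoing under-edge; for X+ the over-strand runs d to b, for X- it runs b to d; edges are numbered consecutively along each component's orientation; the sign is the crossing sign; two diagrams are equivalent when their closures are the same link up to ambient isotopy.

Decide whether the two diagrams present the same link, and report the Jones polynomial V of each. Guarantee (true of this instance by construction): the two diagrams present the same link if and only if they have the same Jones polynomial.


equivalent: yes
D1 (bracket -A^-4 + 1 + A^8; 12 crossings at w = +4): V = t + t^3 - t^4
V(D2) = t + t^3 - t^4  [12 crossings, <D> = -A^-10 + A^-6 + A^2, w = +2]
observation: one V(t) for all 2 diagrams — one class (guaranteed)


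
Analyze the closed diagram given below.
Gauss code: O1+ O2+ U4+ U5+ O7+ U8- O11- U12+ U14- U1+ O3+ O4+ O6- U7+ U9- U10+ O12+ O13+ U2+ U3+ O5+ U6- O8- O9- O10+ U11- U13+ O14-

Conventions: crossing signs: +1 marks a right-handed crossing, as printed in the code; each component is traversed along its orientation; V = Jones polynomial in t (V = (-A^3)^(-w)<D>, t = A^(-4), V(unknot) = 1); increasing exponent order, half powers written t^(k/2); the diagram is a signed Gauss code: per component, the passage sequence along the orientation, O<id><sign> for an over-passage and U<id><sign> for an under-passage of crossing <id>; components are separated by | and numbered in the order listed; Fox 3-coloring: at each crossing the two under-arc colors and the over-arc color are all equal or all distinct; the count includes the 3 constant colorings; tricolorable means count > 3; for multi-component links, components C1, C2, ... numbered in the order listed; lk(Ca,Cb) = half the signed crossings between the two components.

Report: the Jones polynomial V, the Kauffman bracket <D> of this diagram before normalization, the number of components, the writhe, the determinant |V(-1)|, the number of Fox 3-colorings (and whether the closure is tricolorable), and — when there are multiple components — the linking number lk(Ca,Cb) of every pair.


V = 2t - 2t^2 + 3t^3 - 3t^4 + 2t^5 - 2t^6 + t^7
<D> = A^-16 - 2A^-12 + 2A^-8 - 3A^-4 + 3 - 2A^4 + 2A^8 (w = +4)
1 component over 14 crossings, w = +4
9 Fox colorings among 3^14, |V(-1)| = 15: tricolorable
why: the span of V is 6, forcing >= 6 crossings in any diagram


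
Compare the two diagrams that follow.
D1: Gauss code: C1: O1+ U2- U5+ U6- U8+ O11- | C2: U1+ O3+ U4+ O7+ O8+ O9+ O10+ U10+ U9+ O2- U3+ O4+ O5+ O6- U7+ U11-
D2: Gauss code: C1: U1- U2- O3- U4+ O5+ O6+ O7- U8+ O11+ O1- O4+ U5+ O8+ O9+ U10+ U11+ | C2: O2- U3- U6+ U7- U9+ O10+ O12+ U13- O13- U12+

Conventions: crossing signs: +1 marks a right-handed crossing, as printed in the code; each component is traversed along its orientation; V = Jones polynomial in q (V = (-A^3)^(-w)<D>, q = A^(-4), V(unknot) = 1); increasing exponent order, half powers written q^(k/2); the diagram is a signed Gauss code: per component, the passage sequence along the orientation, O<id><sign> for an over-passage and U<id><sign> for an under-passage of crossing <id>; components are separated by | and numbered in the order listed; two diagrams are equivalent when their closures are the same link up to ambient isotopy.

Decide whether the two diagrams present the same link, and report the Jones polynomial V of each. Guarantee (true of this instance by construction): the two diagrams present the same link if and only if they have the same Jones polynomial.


same link: yes
V(D1) = -q^(1/2) - q^(3/2) - q^(5/2) + q^(9/2)  [11 crossings, <D> = -A^-3 + A^5 + A^9 + A^13, w = +5]
D2 (bracket -A^-9 + A^-1 + A^3 + A^7; 13 crossings at w = +3): V = -q^(1/2) - q^(3/2) - q^(5/2) + q^(9/2)
note: from 11 to 13 crossings by R-moves: one link, two diagrams


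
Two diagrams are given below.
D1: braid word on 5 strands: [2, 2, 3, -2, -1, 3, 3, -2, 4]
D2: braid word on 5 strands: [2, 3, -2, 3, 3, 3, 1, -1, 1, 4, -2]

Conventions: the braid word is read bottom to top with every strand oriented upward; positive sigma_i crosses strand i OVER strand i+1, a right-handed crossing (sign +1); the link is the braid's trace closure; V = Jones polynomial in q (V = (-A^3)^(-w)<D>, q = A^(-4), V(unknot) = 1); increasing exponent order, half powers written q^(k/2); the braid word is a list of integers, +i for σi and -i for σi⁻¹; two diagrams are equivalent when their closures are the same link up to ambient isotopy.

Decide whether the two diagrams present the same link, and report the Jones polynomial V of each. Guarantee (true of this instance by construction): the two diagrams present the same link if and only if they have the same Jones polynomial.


equivalent: no
V(D1) = -q^(1/2) - q^(5/2)  (w +3, c 9, <D> = A^-1 + A^7)
V(D2) = -q^(3/2) - q^(7/2) + q^(9/2) - q^(11/2)  [11 crossings, <D> = A^-7 - A^-3 + A + A^9, w = +5]
key observation: V(q) takes 2 values over 2 diagrams, fixing the grouping


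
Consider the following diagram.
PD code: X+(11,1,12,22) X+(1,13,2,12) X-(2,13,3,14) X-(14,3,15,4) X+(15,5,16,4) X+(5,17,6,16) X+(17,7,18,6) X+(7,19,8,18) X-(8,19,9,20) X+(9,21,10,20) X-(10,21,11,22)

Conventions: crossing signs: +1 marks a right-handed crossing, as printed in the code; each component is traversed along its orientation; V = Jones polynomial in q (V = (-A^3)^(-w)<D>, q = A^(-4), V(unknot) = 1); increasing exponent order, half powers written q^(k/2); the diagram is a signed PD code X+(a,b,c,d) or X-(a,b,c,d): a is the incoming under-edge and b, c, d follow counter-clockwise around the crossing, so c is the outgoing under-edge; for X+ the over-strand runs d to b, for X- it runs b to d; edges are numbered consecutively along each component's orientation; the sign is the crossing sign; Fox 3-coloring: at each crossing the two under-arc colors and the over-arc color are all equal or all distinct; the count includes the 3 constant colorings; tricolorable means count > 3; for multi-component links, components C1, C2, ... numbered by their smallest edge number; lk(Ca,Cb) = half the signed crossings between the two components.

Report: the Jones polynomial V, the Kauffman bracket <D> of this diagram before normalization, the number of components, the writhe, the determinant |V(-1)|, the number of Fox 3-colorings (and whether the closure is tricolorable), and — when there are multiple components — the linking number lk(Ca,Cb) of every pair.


V = q + q^3 - q^4
<D> = A^-7 - A^-3 - A^5 (w = +3)
1 component over 11 crossings, w = +3
9 Fox colorings among 3^11, |V(-1)| = 3: tricolorable
why: w = +3 (over 11 crossings) is diagram-only; (-A^3)^(-3) removes it from V


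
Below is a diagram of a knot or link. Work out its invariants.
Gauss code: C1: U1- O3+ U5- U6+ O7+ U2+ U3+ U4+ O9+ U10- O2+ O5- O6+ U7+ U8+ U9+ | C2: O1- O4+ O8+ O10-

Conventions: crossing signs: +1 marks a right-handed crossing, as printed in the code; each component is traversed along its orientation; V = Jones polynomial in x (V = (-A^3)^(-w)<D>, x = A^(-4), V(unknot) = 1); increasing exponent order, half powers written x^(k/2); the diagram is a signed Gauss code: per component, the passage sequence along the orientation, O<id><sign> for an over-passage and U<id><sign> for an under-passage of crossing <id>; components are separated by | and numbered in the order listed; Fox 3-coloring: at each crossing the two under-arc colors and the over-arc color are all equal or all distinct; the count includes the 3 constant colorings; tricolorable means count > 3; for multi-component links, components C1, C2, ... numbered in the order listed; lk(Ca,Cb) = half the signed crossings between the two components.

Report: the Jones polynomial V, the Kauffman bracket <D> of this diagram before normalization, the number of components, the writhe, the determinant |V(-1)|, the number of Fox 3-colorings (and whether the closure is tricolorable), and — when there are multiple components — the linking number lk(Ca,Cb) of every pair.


Jones polynomial: V(x) = -x^(1/2) - x^(3/2) - x^(5/2) + x^(9/2)
<D> = A^-6 - A^2 - A^6 - A^10; writhe +4
components 2, writhe +4 (10 crossings)
linking number lk(C1,C2) = 0
3-colorings: 27 of 3^11, det 0 — tricolorable
note: w = +4 shifts under R1 moves; the (-A^3)^(-4) factor cancels that in V


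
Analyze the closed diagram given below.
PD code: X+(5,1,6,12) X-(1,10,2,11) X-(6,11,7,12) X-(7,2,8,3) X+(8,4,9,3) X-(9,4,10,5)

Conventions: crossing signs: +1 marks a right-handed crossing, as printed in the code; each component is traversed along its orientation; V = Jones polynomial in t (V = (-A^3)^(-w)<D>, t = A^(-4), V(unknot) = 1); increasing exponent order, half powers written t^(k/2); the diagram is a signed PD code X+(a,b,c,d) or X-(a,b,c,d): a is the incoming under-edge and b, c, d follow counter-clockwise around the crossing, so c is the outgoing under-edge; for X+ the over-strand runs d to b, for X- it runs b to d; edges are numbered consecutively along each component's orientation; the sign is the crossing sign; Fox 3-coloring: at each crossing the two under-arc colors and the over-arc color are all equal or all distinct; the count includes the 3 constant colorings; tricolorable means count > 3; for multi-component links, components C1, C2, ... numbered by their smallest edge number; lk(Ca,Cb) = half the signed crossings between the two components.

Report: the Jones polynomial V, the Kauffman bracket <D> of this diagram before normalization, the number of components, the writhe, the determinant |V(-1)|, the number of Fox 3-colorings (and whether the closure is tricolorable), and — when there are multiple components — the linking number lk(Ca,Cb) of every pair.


Jones polynomial: V(t) = 1
<D> = A^-6; writhe -2
components 1, writhe -2 (6 crossings)
3-colorings: 3 of 3^6, det 1 — not tricolorable
note: w = -2 shifts under R1 moves; the (-A^3)^(2) factor cancels that in V


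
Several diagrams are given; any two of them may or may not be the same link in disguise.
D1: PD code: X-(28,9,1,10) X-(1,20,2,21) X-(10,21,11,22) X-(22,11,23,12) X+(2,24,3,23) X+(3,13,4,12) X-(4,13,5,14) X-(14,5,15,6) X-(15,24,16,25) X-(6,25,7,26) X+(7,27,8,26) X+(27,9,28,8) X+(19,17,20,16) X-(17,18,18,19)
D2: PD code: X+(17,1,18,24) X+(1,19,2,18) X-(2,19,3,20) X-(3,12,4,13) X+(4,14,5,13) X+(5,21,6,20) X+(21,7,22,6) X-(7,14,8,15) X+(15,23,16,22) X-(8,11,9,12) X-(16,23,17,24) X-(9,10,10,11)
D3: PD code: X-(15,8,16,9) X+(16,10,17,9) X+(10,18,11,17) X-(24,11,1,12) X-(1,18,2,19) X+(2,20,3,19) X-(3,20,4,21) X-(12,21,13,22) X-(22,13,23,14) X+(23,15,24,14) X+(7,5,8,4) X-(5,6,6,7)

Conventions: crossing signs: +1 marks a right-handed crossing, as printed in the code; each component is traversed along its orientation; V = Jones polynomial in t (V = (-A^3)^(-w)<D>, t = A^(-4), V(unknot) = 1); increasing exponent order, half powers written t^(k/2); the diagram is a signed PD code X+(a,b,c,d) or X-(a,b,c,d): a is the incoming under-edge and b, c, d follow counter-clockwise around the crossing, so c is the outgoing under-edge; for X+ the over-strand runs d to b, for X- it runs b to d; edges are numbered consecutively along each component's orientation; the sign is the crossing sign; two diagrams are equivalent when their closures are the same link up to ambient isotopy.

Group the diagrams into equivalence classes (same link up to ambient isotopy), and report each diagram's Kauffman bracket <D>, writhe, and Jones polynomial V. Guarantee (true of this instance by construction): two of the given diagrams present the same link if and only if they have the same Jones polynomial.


classes: {D1} | {D2} | {D3}
V(D1) = -t^-6 + t^-5 - t^-4 + 2t^-3 - t^-2 + t^-1  [14 crossings, <D> = A^-8 - A^-4 + 2 - A^4 + A^8 - A^12, w = -4]
V(D2) = t + t^3 - t^4  (w 0, c 12, <D> = -A^-16 + A^-12 + A^-4)
V(D3) = 1  [12 crossings, <D> = A^-6, w = -2]
note: 3 classes among 3 diagrams; unequal V(t) rules out equality


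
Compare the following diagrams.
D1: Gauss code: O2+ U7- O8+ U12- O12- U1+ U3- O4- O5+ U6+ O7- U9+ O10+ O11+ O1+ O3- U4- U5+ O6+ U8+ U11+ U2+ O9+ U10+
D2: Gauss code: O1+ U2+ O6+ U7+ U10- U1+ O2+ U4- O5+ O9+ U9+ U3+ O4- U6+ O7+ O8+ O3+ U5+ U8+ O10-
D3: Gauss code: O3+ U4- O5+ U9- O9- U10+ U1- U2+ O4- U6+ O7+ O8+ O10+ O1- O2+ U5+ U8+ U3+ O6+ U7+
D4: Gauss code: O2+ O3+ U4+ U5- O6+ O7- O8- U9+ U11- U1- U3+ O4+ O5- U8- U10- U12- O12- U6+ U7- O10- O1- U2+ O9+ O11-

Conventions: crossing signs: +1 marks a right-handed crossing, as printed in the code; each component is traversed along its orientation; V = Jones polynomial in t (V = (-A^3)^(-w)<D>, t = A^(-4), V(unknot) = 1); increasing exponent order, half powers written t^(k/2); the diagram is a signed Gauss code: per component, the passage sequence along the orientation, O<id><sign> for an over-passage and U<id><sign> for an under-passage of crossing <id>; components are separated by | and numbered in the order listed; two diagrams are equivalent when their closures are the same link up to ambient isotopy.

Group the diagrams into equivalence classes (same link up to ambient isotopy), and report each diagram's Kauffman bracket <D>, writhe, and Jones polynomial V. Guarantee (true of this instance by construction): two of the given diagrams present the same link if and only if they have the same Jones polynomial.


grouping into links: {D1, D2, D3} | {D4}
V(D1) = t - t^2 + 2t^3 - t^4 + t^5 - t^6  (w +4, c 12, <D> = -A^-12 + A^-8 - A^-4 + 2 - A^4 + A^8)
D2 (bracket -A^-6 + A^-2 - A^2 + 2A^6 - A^10 + A^14; 10 crossings at w = +6): V = t - t^2 + 2t^3 - t^4 + t^5 - t^6
V(D3) = t - t^2 + 2t^3 - t^4 + t^5 - t^6  (w +4, c 10, <D> = -A^-12 + A^-8 - A^-4 + 2 - A^4 + A^8)
D4 (bracket A^-6; 12 crossings at w = -2): V = 1
key observation: comparing 4 Jones polynomials yields 2 groups


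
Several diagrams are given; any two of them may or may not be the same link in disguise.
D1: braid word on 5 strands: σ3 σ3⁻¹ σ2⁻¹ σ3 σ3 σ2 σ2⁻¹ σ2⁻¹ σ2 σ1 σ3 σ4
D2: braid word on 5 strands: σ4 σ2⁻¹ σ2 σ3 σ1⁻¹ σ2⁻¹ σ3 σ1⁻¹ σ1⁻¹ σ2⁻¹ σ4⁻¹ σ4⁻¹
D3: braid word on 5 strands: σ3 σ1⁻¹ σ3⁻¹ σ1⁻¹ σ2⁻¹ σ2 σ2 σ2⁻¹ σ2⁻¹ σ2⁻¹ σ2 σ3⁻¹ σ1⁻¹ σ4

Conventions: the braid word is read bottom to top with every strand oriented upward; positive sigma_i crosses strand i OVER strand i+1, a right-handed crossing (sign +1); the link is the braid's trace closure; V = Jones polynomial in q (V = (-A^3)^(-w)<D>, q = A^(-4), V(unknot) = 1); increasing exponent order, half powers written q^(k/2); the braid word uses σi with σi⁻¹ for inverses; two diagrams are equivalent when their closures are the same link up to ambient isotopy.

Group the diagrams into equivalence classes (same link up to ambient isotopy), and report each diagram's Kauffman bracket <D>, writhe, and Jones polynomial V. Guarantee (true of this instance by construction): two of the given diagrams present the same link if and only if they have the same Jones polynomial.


equivalence classes: {D1} | {D2} | {D3}
D1 (bracket -A^-4 + 1 + A^8; 12 crossings at w = +4): V = q + q^3 - q^4
V(D2) = q^-5 - 2q^-4 + 2q^-3 - 2q^-2 + 2q^-1 - 1 + q  [12 crossings, <D> = A^-16 - A^-12 + 2A^-8 - 2A^-4 + 2 - 2A^4 + A^8, w = -4]
D3 (bracket A^-8 + 1 - A^4; 14 crossings at w = -4): V = -q^-4 + q^-3 + q^-1
key observation: 3 values of V(q) split the 3 diagrams


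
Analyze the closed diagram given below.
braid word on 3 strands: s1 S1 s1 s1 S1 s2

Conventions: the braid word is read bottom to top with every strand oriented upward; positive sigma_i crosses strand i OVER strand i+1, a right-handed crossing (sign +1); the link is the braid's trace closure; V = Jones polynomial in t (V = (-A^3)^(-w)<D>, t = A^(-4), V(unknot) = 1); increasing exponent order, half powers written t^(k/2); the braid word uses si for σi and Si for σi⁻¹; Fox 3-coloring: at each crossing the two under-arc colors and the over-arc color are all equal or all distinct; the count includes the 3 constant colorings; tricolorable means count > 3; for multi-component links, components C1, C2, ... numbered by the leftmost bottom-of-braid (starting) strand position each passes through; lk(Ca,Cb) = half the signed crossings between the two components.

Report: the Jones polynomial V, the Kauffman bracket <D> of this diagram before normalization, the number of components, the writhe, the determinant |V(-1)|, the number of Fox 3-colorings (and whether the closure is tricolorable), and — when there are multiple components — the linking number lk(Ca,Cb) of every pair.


V(t) = 1
bracket: A^6, w = +2
1 component, writhe +2, over 6 crossings
det 1, colorings 3 of 3^6 — not tricolorable
observation: inverse pairs cancel, leaving σ1 σ2
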